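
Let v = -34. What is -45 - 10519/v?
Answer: 8989/34 ≈ 264.38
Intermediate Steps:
-45 - 10519/v = -45 - 10519/(-34) = -45 - 10519*(-1)/34 = -45 - 67*(-157/34) = -45 + 10519/34 = 8989/34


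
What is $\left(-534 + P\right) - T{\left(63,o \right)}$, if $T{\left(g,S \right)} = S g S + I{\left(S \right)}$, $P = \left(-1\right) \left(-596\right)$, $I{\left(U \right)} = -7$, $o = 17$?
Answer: $-18138$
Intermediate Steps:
$P = 596$
$T{\left(g,S \right)} = -7 + g S^{2}$ ($T{\left(g,S \right)} = S g S - 7 = g S^{2} - 7 = -7 + g S^{2}$)
$\left(-534 + P\right) - T{\left(63,o \right)} = \left(-534 + 596\right) - \left(-7 + 63 \cdot 17^{2}\right) = 62 - \left(-7 + 63 \cdot 289\right) = 62 - \left(-7 + 18207\right) = 62 - 18200 = -18138$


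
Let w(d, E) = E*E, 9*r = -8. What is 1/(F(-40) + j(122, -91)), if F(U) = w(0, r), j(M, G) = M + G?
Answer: 81/2575 ≈ 0.031456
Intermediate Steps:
r = -8/9 (r = (⅑)*(-8) = -8/9 ≈ -0.88889)
w(d, E) = E²
j(M, G) = G + M
F(U) = 64/81 (F(U) = (-8/9)² = 64/81)
1/(F(-40) + j(122, -91)) = 1/(64/81 + (-91 + 122)) = 1/(64/81 + 31) = 1/(2575/81) = 81/2575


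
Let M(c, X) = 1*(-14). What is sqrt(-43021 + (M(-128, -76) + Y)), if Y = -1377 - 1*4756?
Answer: 4*I*sqrt(3073) ≈ 221.74*I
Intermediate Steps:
Y = -6133 (Y = -1377 - 4756 = -6133)
M(c, X) = -14
sqrt(-43021 + (M(-128, -76) + Y)) = sqrt(-43021 + (-14 - 6133)) = sqrt(-43021 - 6147) = sqrt(-49168) = 4*I*sqrt(3073)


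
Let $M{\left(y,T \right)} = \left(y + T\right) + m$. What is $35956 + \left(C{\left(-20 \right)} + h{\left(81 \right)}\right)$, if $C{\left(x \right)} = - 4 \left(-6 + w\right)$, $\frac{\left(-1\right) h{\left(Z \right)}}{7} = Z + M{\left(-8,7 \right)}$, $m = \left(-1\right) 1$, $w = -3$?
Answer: $35439$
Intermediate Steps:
$m = -1$
$M{\left(y,T \right)} = -1 + T + y$ ($M{\left(y,T \right)} = \left(y + T\right) - 1 = \left(T + y\right) - 1 = -1 + T + y$)
$h{\left(Z \right)} = 14 - 7 Z$ ($h{\left(Z \right)} = - 7 \left(Z - 2\right) = - 7 \left(-2 + Z\right) = 14 - 7 Z$)
$C{\left(x \right)} = 36$ ($C{\left(x \right)} = - 4 \left(-6 - 3\right) = \left(-4\right) \left(-9\right) = 36$)
$35956 + \left(C{\left(-20 \right)} + h{\left(81 \right)}\right) = 35956 + \left(36 + \left(14 - 567\right)\right) = 35956 + \left(36 - 553\right) = 35956 - 517 = 35439$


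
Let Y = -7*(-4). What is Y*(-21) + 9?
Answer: -579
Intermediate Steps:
Y = 28
Y*(-21) + 9 = 28*(-21) + 9 = -588 + 9 = -579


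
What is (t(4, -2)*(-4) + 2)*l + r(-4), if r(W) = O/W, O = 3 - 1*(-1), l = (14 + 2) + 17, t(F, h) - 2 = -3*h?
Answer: -991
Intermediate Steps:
t(F, h) = 2 - 3*h
l = 33 (l = 16 + 17 = 33)
O = 4 (O = 3 + 1 = 4)
r(W) = 4/W
(t(4, -2)*(-4) + 2)*l + r(-4) = ((2 - 3*(-2))*(-4) + 2)*33 + 4/(-4) = ((2 + 6)*(-4) + 2)*33 + 4*(-¼) = (8*(-4) + 2)*33 - 1 = (-32 + 2)*33 - 1 = -30*33 - 1 = -990 - 1 = -991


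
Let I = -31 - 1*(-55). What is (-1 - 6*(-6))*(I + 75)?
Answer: 3465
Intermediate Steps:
I = 24 (I = -31 + 55 = 24)
(-1 - 6*(-6))*(I + 75) = (-1 - 6*(-6))*(24 + 75) = (-1 + 36)*99 = 35*99 = 3465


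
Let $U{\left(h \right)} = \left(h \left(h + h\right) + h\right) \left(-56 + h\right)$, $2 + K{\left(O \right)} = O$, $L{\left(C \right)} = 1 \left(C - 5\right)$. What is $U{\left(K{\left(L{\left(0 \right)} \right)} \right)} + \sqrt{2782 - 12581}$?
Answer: $-5733 + i \sqrt{9799} \approx -5733.0 + 98.99 i$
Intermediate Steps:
$L{\left(C \right)} = -5 + C$ ($L{\left(C \right)} = 1 \left(-5 + C\right) = -5 + C$)
$K{\left(O \right)} = -2 + O$
$U{\left(h \right)} = \left(-56 + h\right) \left(h + 2 h^{2}\right)$ ($U{\left(h \right)} = \left(h 2 h + h\right) \left(-56 + h\right) = \left(2 h^{2} + h\right) \left(-56 + h\right) = \left(h + 2 h^{2}\right) \left(-56 + h\right) = \left(-56 + h\right) \left(h + 2 h^{2}\right)$)
$U{\left(K{\left(L{\left(0 \right)} \right)} \right)} + \sqrt{2782 - 12581} = \left(-2 + \left(-5 + 0\right)\right) \left(-56 - 111 \left(-2 + \left(-5 + 0\right)\right) + 2 \left(-2 + \left(-5 + 0\right)\right)^{2}\right) + \sqrt{2782 - 12581} = \left(-2 - 5\right) \left(-56 - 111 \left(-2 - 5\right) + 2 \left(-2 - 5\right)^{2}\right) + \sqrt{-9799} = - 7 \left(-56 - -777 + 2 \left(-7\right)^{2}\right) + i \sqrt{9799} = - 7 \left(-56 + 777 + 2 \cdot 49\right) + i \sqrt{9799} = - 7 \left(-56 + 777 + 98\right) + i \sqrt{9799} = \left(-7\right) 819 + i \sqrt{9799} = -5733 + i \sqrt{9799}$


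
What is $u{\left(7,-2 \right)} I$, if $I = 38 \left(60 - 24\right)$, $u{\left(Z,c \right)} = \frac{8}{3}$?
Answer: $3648$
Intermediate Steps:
$u{\left(Z,c \right)} = \frac{8}{3}$ ($u{\left(Z,c \right)} = 8 \cdot \frac{1}{3} = \frac{8}{3}$)
$I = 1368$ ($I = 38 \cdot 36 = 1368$)
$u{\left(7,-2 \right)} I = \frac{8}{3} \cdot 1368 = 3648$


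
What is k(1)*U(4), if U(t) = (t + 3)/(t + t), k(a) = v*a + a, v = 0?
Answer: 7/8 ≈ 0.87500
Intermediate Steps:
k(a) = a (k(a) = 0*a + a = 0 + a = a)
U(t) = (3 + t)/(2*t) (U(t) = (3 + t)/((2*t)) = (3 + t)*(1/(2*t)) = (3 + t)/(2*t))
k(1)*U(4) = 1*((1/2)*(3 + 4)/4) = 1*((1/2)*(1/4)*7) = 1*(7/8) = 7/8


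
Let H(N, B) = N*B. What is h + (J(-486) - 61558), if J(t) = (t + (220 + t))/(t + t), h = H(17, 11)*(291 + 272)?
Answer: 10624877/243 ≈ 43724.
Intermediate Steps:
H(N, B) = B*N
h = 105281 (h = (11*17)*(291 + 272) = 187*563 = 105281)
J(t) = (220 + 2*t)/(2*t) (J(t) = (220 + 2*t)/((2*t)) = (220 + 2*t)*(1/(2*t)) = (220 + 2*t)/(2*t))
h + (J(-486) - 61558) = 105281 + ((110 - 486)/(-486) - 61558) = 105281 + (-1/486*(-376) - 61558) = 105281 + (188/243 - 61558) = 105281 - 14958406/243 = 10624877/243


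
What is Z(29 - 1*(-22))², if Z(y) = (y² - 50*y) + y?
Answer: 10404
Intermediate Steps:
Z(y) = y² - 49*y
Z(29 - 1*(-22))² = ((29 - 1*(-22))*(-49 + (29 - 1*(-22))))² = ((29 + 22)*(-49 + (29 + 22)))² = (51*(-49 + 51))² = (51*2)² = 102² = 10404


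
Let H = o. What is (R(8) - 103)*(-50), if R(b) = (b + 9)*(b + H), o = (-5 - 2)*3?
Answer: 16200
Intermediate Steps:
o = -21 (o = -7*3 = -21)
H = -21
R(b) = (-21 + b)*(9 + b) (R(b) = (b + 9)*(b - 21) = (9 + b)*(-21 + b) = (-21 + b)*(9 + b))
(R(8) - 103)*(-50) = ((-189 + 8**2 - 12*8) - 103)*(-50) = ((-189 + 64 - 96) - 103)*(-50) = (-221 - 103)*(-50) = -324*(-50) = 16200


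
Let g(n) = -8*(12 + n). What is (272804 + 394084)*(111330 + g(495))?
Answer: 71539743312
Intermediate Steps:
g(n) = -96 - 8*n
(272804 + 394084)*(111330 + g(495)) = (272804 + 394084)*(111330 + (-96 - 8*495)) = 666888*(111330 + (-96 - 3960)) = 666888*(111330 - 4056) = 666888*107274 = 71539743312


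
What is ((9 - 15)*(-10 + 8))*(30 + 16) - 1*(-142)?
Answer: 694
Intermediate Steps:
((9 - 15)*(-10 + 8))*(30 + 16) - 1*(-142) = -6*(-2)*46 + 142 = 12*46 + 142 = 552 + 142 = 694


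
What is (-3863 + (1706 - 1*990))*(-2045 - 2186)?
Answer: 13314957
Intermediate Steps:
(-3863 + (1706 - 1*990))*(-2045 - 2186) = (-3863 + (1706 - 990))*(-4231) = (-3863 + 716)*(-4231) = -3147*(-4231) = 13314957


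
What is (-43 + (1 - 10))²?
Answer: 2704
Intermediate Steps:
(-43 + (1 - 10))² = (-43 - 9)² = (-52)² = 2704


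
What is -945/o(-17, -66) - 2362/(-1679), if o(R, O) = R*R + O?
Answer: -1059929/374417 ≈ -2.8309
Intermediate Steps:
o(R, O) = O + R**2 (o(R, O) = R**2 + O = O + R**2)
-945/o(-17, -66) - 2362/(-1679) = -945/(-66 + (-17)**2) - 2362/(-1679) = -945/(-66 + 289) - 2362*(-1/1679) = -945/223 + 2362/1679 = -1059929/374417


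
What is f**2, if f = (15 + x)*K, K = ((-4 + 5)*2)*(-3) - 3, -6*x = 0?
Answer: 18225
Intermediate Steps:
x = 0 (x = -1/6*0 = 0)
K = -9 (K = (1*2)*(-3) - 3 = 2*(-3) - 3 = -6 - 3 = -9)
f = -135 (f = (15 + 0)*(-9) = 15*(-9) = -135)
f**2 = (-135)**2 = 18225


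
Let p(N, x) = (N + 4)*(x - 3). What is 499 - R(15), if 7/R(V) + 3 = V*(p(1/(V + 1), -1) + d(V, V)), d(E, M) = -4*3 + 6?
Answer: 672181/1347 ≈ 499.02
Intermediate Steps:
d(E, M) = -6 (d(E, M) = -12 + 6 = -6)
p(N, x) = (-3 + x)*(4 + N) (p(N, x) = (4 + N)*(-3 + x) = (-3 + x)*(4 + N))
R(V) = 7/(-3 + V*(-22 - 4/(1 + V))) (R(V) = 7/(-3 + V*((-12 - 3/(V + 1) + 4*(-1) - 1/(V + 1)) - 6)) = 7/(-3 + V*((-12 - 3/(1 + V) - 4 - 1/(1 + V)) - 6)) = 7/(-3 + V*((-16 - 4/(1 + V)) - 6)) = 7/(-3 + V*(-22 - 4/(1 + V))))
499 - R(15) = 499 - 7*(-1 - 1*15)/(3 + 22*15² + 29*15) = 499 - 7*(-1 - 15)/(3 + 22*225 + 435) = 499 - 7*(-16)/(3 + 4950 + 435) = 499 - 7*(-16)/5388 = 499 - 1*(-28/1347) = 499 + 28/1347 = 672181/1347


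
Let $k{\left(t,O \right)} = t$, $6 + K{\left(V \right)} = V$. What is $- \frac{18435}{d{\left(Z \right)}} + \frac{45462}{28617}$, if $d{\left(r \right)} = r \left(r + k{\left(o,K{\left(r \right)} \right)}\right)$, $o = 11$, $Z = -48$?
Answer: $- \frac{49645987}{5647088} \approx -8.7914$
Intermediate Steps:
$K{\left(V \right)} = -6 + V$
$d{\left(r \right)} = r \left(11 + r\right)$ ($d{\left(r \right)} = r \left(r + 11\right) = r \left(11 + r\right)$)
$- \frac{18435}{d{\left(Z \right)}} + \frac{45462}{28617} = - \frac{18435}{\left(-48\right) \left(11 - 48\right)} + \frac{45462}{28617} = - \frac{18435}{\left(-48\right) \left(-37\right)} + 45462 \cdot \frac{1}{28617} = - \frac{18435}{1776} + \frac{15154}{9539} = \left(-18435\right) \frac{1}{1776} + \frac{15154}{9539} = - \frac{6145}{592} + \frac{15154}{9539} = - \frac{49645987}{5647088}$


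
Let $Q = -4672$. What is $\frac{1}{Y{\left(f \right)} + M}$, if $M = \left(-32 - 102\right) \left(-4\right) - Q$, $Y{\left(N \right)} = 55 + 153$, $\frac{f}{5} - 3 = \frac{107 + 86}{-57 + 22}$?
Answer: $\frac{1}{5416} \approx 0.00018464$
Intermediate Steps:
$f = - \frac{88}{7}$ ($f = 15 + 5 \frac{107 + 86}{-57 + 22} = 15 + 5 \frac{193}{-35} = 15 + 5 \cdot 193 \left(- \frac{1}{35}\right) = 15 + 5 \left(- \frac{193}{35}\right) = 15 - \frac{193}{7} = - \frac{88}{7} \approx -12.571$)
$Y{\left(N \right)} = 208$
$M = 5208$ ($M = \left(-32 - 102\right) \left(-4\right) - -4672 = \left(-134\right) \left(-4\right) + 4672 = 536 + 4672 = 5208$)
$\frac{1}{Y{\left(f \right)} + M} = \frac{1}{208 + 5208} = \frac{1}{5416}$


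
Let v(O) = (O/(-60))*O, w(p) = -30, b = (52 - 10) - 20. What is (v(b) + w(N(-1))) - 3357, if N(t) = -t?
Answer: -50926/15 ≈ -3395.1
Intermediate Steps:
b = 22 (b = 42 - 20 = 22)
v(O) = -O²/60 (v(O) = (O*(-1/60))*O = (-O/60)*O = -O²/60)
(v(b) + w(N(-1))) - 3357 = (-1/60*22² - 30) - 3357 = (-1/60*484 - 30) - 3357 = (-121/15 - 30) - 3357 = -571/15 - 3357 = -50926/15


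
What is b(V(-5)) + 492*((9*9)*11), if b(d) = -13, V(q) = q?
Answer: 438359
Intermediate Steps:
b(V(-5)) + 492*((9*9)*11) = -13 + 492*((9*9)*11) = -13 + 492*(81*11) = -13 + 492*891 = -13 + 438372 = 438359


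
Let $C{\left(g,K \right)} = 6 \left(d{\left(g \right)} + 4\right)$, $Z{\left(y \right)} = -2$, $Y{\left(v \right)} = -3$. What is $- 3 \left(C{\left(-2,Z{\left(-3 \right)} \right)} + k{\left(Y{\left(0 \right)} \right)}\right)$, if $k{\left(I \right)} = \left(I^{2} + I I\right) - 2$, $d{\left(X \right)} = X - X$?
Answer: $-120$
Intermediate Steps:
$d{\left(X \right)} = 0$
$C{\left(g,K \right)} = 24$ ($C{\left(g,K \right)} = 6 \left(0 + 4\right) = 6 \cdot 4 = 24$)
$k{\left(I \right)} = -2 + 2 I^{2}$ ($k{\left(I \right)} = \left(I^{2} + I^{2}\right) - 2 = 2 I^{2} - 2 = -2 + 2 I^{2}$)
$- 3 \left(C{\left(-2,Z{\left(-3 \right)} \right)} + k{\left(Y{\left(0 \right)} \right)}\right) = - 3 \left(24 - \left(2 - 2 \left(-3\right)^{2}\right)\right) = - 3 \left(24 + \left(-2 + 2 \cdot 9\right)\right) = - 3 \left(24 + \left(-2 + 18\right)\right) = - 3 \left(24 + 16\right) = \left(-3\right) 40 = -120$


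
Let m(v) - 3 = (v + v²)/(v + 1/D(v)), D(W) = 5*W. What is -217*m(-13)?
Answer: 274939/141 ≈ 1949.9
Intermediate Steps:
m(v) = 3 + (v + v²)/(v + 1/(5*v))
-217*m(-13) = -217*(3 + 5*(-13)³ + 20*(-13)²)/(1 + 5*(-13)²) = -217*(3 + 5*(-2197) + 20*169)/(1 + 5*169) = -217*(3 - 10985 + 3380)/(1 + 845) = -217*(-7602)/846 = -217*(-1267/141) = 274939/141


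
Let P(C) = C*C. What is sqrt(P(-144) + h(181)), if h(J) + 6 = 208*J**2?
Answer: sqrt(6835018) ≈ 2614.4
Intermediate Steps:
h(J) = -6 + 208*J**2
P(C) = C**2
sqrt(P(-144) + h(181)) = sqrt((-144)**2 + (-6 + 208*181**2)) = sqrt(20736 + (-6 + 208*32761)) = sqrt(20736 + (-6 + 6814288)) = sqrt(20736 + 6814282) = sqrt(6835018)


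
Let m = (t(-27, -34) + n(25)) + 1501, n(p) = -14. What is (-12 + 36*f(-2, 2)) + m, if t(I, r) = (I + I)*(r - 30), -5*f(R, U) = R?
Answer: 24727/5 ≈ 4945.4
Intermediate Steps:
f(R, U) = -R/5
t(I, r) = 2*I*(-30 + r) (t(I, r) = (2*I)*(-30 + r) = 2*I*(-30 + r))
m = 4943 (m = (2*(-27)*(-30 - 34) - 14) + 1501 = (2*(-27)*(-64) - 14) + 1501 = (3456 - 14) + 1501 = 3442 + 1501 = 4943)
(-12 + 36*f(-2, 2)) + m = (-12 + 36*(-⅕*(-2))) + 4943 = (-12 + 36*(⅖)) + 4943 = (-12 + 72/5) + 4943 = 12/5 + 4943 = 24727/5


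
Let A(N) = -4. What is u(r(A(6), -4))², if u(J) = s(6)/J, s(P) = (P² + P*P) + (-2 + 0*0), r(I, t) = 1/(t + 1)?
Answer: 44100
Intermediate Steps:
r(I, t) = 1/(1 + t)
s(P) = -2 + 2*P² (s(P) = (P² + P²) + (-2 + 0) = 2*P² - 2 = -2 + 2*P²)
u(J) = 70/J (u(J) = (-2 + 2*6²)/J = (-2 + 2*36)/J = (-2 + 72)/J = 70/J)
u(r(A(6), -4))² = (70/(1/(1 - 4)))² = (70/(1/(-3)))² = (70/(-⅓))² = (70*(-3))² = (-210)² = 44100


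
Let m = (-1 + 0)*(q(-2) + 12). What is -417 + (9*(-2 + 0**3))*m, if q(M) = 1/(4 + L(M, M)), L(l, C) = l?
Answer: -192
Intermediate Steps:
q(M) = 1/(4 + M)
m = -25/2 (m = (-1 + 0)*(1/(4 - 2) + 12) = -(1/2 + 12) = -1*25/2 = -25/2 ≈ -12.500)
-417 + (9*(-2 + 0**3))*m = -417 + (9*(-2 + 0**3))*(-25/2) = -417 + (9*(-2 + 0))*(-25/2) = -417 + (9*(-2))*(-25/2) = -417 - 18*(-25/2) = -417 + 225 = -192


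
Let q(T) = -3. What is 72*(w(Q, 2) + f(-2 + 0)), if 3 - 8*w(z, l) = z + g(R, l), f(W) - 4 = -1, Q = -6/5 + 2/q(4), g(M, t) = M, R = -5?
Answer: 1524/5 ≈ 304.80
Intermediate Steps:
Q = -28/15 (Q = -6/5 + 2/(-3) = -6*⅕ + 2*(-⅓) = -6/5 - ⅔ = -28/15 ≈ -1.8667)
f(W) = 3 (f(W) = 4 - 1 = 3)
w(z, l) = 1 - z/8 (w(z, l) = 3/8 - (z - 5)/8 = 3/8 - (-5 + z)/8 = 3/8 + (5/8 - z/8) = 1 - z/8)
72*(w(Q, 2) + f(-2 + 0)) = 72*((1 - ⅛*(-28/15)) + 3) = 72*((1 + 7/30) + 3) = 72*(37/30 + 3) = 72*(127/30) = 1524/5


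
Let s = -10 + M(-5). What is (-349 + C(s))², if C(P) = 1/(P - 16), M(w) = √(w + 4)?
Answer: (236299 + I)²/458329 ≈ 1.2183e+5 + 1.0311*I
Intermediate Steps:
M(w) = √(4 + w)
s = -10 + I (s = -10 + √(4 - 5) = -10 + √(-1) = -10 + I ≈ -10.0 + 1.0*I)
C(P) = 1/(-16 + P)
(-349 + C(s))² = (-349 + 1/(-16 + (-10 + I)))² = (-349 + 1/(-26 + I))² = (-349 + (-26 - I)/677)²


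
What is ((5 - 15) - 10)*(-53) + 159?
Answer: 1219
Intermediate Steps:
((5 - 15) - 10)*(-53) + 159 = (-10 - 10)*(-53) + 159 = -20*(-53) + 159 = 1060 + 159 = 1219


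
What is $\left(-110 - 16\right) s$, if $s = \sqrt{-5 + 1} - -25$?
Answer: $-3150 - 252 i \approx -3150.0 - 252.0 i$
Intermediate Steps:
$s = 25 + 2 i$ ($s = \sqrt{-4} + 25 = 2 i + 25 = 25 + 2 i \approx 25.0 + 2.0 i$)
$\left(-110 - 16\right) s = \left(-110 - 16\right) \left(25 + 2 i\right) = - 126 \left(25 + 2 i\right) = -3150 - 252 i$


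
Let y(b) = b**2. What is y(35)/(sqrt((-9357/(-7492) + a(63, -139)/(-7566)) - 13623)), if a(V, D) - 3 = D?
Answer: -2450*I*sqrt(2735524413419573919)/386070374041 ≈ -10.496*I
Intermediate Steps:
a(V, D) = 3 + D
y(35)/(sqrt((-9357/(-7492) + a(63, -139)/(-7566)) - 13623)) = 35**2/(sqrt((-9357/(-7492) + (3 - 139)/(-7566)) - 13623)) = 1225/(sqrt((-9357*(-1/7492) - 136*(-1/7566)) - 13623)) = 1225/(sqrt((9357/7492 + 68/3783) - 13623)) = 1225/(sqrt(35906987/28342236 - 13623)) = 1225/(sqrt(-386070374041/28342236)) = 1225/((I*sqrt(2735524413419573919)/14171118)) = 1225*(-2*I*sqrt(2735524413419573919)/386070374041) = -2450*I*sqrt(2735524413419573919)/386070374041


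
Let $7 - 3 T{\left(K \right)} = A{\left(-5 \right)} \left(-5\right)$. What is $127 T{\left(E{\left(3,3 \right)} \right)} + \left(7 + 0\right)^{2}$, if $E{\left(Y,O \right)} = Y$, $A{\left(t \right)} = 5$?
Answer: $\frac{4211}{3} \approx 1403.7$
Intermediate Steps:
$T{\left(K \right)} = \frac{32}{3}$ ($T{\left(K \right)} = \frac{7}{3} - \frac{5 \left(-5\right)}{3} = \frac{7}{3} - - \frac{25}{3} = \frac{7}{3} + \frac{25}{3} = \frac{32}{3}$)
$127 T{\left(E{\left(3,3 \right)} \right)} + \left(7 + 0\right)^{2} = 127 \cdot \frac{32}{3} + \left(7 + 0\right)^{2} = \frac{4064}{3} + 7^{2} = \frac{4064}{3} + 49 = \frac{4211}{3}$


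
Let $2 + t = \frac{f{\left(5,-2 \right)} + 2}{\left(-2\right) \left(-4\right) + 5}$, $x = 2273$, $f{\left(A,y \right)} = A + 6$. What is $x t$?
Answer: $-2273$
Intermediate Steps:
$f{\left(A,y \right)} = 6 + A$
$t = -1$ ($t = -2 + \frac{\left(6 + 5\right) + 2}{\left(-2\right) \left(-4\right) + 5} = -2 + \frac{11 + 2}{8 + 5} = -2 + \frac{13}{13} = -2 + 13 \cdot \frac{1}{13} = -2 + 1 = -1$)
$x t = 2273 \left(-1\right) = -2273$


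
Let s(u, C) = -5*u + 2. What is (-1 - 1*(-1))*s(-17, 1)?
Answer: 0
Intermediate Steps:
s(u, C) = 2 - 5*u
(-1 - 1*(-1))*s(-17, 1) = (-1 - 1*(-1))*(2 - 5*(-17)) = (-1 + 1)*(2 + 85) = 0*87 = 0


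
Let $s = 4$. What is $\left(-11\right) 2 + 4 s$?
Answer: $-6$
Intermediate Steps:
$\left(-11\right) 2 + 4 s = \left(-11\right) 2 + 4 \cdot 4 = -22 + 16 = -6$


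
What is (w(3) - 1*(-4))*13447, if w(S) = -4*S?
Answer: -107576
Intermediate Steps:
(w(3) - 1*(-4))*13447 = (-4*3 - 1*(-4))*13447 = (-12 + 4)*13447 = -8*13447 = -107576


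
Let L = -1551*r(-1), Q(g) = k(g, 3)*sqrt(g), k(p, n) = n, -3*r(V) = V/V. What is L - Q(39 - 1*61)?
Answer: 517 - 3*I*sqrt(22) ≈ 517.0 - 14.071*I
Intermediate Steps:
r(V) = -1/3 (r(V) = -V/(3*V) = -1/3*1 = -1/3)
Q(g) = 3*sqrt(g)
L = 517 (L = -1551*(-1/3) = 517)
L - Q(39 - 1*61) = 517 - 3*sqrt(39 - 1*61) = 517 - 3*sqrt(39 - 61) = 517 - 3*sqrt(-22) = 517 - 3*I*sqrt(22)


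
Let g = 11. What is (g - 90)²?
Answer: 6241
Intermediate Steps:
(g - 90)² = (11 - 90)² = (-79)² = 6241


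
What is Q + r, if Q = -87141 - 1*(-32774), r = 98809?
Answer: 44442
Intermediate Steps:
Q = -54367 (Q = -87141 + 32774 = -54367)
Q + r = -54367 + 98809 = 44442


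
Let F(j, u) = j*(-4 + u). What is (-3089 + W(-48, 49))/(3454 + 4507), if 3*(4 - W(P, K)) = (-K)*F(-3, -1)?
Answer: -2840/7961 ≈ -0.35674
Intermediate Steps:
W(P, K) = 4 + 5*K (W(P, K) = 4 - (-K)*(-3*(-4 - 1))/3 = 4 - (-K)*(-3*(-5))/3 = 4 - (-K)*15/3 = 4 - (-5)*K = 4 + 5*K)
(-3089 + W(-48, 49))/(3454 + 4507) = (-3089 + (4 + 5*49))/(3454 + 4507) = (-3089 + (4 + 245))/7961 = (-3089 + 249)*(1/7961) = -2840*1/7961 = -2840/7961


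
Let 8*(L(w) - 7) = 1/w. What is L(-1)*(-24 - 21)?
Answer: -2475/8 ≈ -309.38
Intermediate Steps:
L(w) = 7 + 1/(8*w)
L(-1)*(-24 - 21) = (7 + (⅛)/(-1))*(-24 - 21) = (7 + (⅛)*(-1))*(-45) = (7 - ⅛)*(-45) = (55/8)*(-45) = -2475/8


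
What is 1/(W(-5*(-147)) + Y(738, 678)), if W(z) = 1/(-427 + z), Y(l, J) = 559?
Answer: 308/172173 ≈ 0.0017889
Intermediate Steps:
1/(W(-5*(-147)) + Y(738, 678)) = 1/(1/(-427 - 5*(-147)) + 559) = 1/(1/(-427 + 735) + 559) = 1/(1/308 + 559) = 1/(172173/308) = 308/172173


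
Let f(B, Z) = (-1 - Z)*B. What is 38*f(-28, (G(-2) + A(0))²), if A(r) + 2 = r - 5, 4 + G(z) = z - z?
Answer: 129808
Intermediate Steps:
G(z) = -4 (G(z) = -4 + (z - z) = -4 + 0 = -4)
A(r) = -7 + r (A(r) = -2 + (r - 5) = -2 + (-5 + r) = -7 + r)
f(B, Z) = B*(-1 - Z)
38*f(-28, (G(-2) + A(0))²) = 38*(-1*(-28)*(1 + (-4 + (-7 + 0))²)) = 38*(-1*(-28)*(1 + (-4 - 7)²)) = 38*(-1*(-28)*(1 + (-11)²)) = 38*(-1*(-28)*(1 + 121)) = 38*(-1*(-28)*122) = 38*3416 = 129808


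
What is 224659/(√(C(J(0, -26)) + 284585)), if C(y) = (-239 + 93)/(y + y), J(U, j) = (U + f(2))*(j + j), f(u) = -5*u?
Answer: 449318*√19237936510/147984127 ≈ 421.13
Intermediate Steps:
J(U, j) = 2*j*(-10 + U) (J(U, j) = (U - 5*2)*(j + j) = (U - 10)*(2*j) = (-10 + U)*(2*j) = 2*j*(-10 + U))
C(y) = -73/y (C(y) = -146*1/(2*y) = -73/y)
224659/(√(C(J(0, -26)) + 284585)) = 224659/(√(-73*(-1/(52*(-10 + 0))) + 284585)) = 224659/(√(-73/(2*(-26)*(-10)) + 284585)) = 224659/(√(-73/520 + 284585)) = 224659/(√(147984127/520)) = 224659/((√19237936510/260)) = 224659*(2*√19237936510/147984127) = 449318*√19237936510/147984127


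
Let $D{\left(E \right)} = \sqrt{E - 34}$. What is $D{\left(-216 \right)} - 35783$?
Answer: $-35783 + 5 i \sqrt{10} \approx -35783.0 + 15.811 i$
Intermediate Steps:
$D{\left(E \right)} = \sqrt{-34 + E}$
$D{\left(-216 \right)} - 35783 = \sqrt{-34 - 216} - 35783 = \sqrt{-250} - 35783 = 5 i \sqrt{10} - 35783 = -35783 + 5 i \sqrt{10}$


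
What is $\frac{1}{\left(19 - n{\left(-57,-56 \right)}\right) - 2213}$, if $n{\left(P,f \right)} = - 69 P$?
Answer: $- \frac{1}{6127} \approx -0.00016321$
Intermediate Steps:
$\frac{1}{\left(19 - n{\left(-57,-56 \right)}\right) - 2213} = \frac{1}{\left(19 - \left(-69\right) \left(-57\right)\right) - 2213} = \frac{1}{\left(19 - 3933\right) + \left(-2928 + 715\right)} = \frac{1}{\left(19 - 3933\right) - 2213} = \frac{1}{-3914 - 2213} = \frac{1}{-6127} = - \frac{1}{6127}$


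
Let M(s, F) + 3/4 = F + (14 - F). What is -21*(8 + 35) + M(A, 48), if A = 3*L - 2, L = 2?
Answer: -3559/4 ≈ -889.75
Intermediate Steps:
A = 4 (A = 3*2 - 2 = 6 - 2 = 4)
M(s, F) = 53/4 (M(s, F) = -¾ + (F + (14 - F)) = -¾ + 14 = 53/4)
-21*(8 + 35) + M(A, 48) = -21*(8 + 35) + 53/4 = -21*43 + 53/4 = -903 + 53/4 = -3559/4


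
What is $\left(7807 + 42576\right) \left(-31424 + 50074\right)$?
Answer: $939642950$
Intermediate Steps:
$\left(7807 + 42576\right) \left(-31424 + 50074\right) = 50383 \cdot 18650 = 939642950$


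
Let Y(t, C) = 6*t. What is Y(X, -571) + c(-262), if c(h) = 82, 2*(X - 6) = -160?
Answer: -362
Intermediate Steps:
X = -74 (X = 6 + (½)*(-160) = 6 - 80 = -74)
Y(X, -571) + c(-262) = 6*(-74) + 82 = -444 + 82 = -362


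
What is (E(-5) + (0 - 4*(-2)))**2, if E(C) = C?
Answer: 9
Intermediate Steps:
(E(-5) + (0 - 4*(-2)))**2 = (-5 + (0 - 4*(-2)))**2 = (-5 + (0 + 8))**2 = (-5 + 8)**2 = 3**2 = 9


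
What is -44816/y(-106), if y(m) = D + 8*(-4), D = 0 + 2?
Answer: 22408/15 ≈ 1493.9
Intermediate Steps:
D = 2
y(m) = -30 (y(m) = 2 + 8*(-4) = 2 - 32 = -30)
-44816/y(-106) = -44816/(-30) = -44816*(-1/30) = 22408/15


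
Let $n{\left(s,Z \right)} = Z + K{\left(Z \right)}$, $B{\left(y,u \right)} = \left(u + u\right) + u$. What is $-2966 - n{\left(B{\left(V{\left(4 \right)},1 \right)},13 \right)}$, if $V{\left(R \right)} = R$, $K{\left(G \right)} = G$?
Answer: $-2992$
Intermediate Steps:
$B{\left(y,u \right)} = 3 u$ ($B{\left(y,u \right)} = 2 u + u = 3 u$)
$n{\left(s,Z \right)} = 2 Z$ ($n{\left(s,Z \right)} = Z + Z = 2 Z$)
$-2966 - n{\left(B{\left(V{\left(4 \right)},1 \right)},13 \right)} = -2966 - 2 \cdot 13 = -2966 - 26 = -2992$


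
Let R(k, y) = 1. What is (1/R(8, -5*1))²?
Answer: 1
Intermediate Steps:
(1/R(8, -5*1))² = (1/1)² = 1² = 1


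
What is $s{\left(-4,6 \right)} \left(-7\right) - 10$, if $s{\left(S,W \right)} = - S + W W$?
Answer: $-290$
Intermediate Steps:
$s{\left(S,W \right)} = W^{2} - S$ ($s{\left(S,W \right)} = - S + W^{2} = W^{2} - S$)
$s{\left(-4,6 \right)} \left(-7\right) - 10 = \left(6^{2} - -4\right) \left(-7\right) - 10 = \left(36 + 4\right) \left(-7\right) - 10 = 40 \left(-7\right) - 10 = -280 - 10 = -290$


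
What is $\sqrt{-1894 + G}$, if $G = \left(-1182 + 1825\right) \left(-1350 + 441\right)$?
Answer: $17 i \sqrt{2029} \approx 765.75 i$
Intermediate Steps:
$G = -584487$ ($G = 643 \left(-909\right) = -584487$)
$\sqrt{-1894 + G} = \sqrt{-1894 - 584487} = \sqrt{-586381} = 17 i \sqrt{2029}$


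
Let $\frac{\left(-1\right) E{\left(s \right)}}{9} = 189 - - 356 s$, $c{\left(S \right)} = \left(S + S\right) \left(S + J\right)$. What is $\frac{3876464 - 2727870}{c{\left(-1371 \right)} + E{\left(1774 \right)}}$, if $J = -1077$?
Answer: $\frac{1148594}{1026819} \approx 1.1186$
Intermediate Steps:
$c{\left(S \right)} = 2 S \left(-1077 + S\right)$ ($c{\left(S \right)} = \left(S + S\right) \left(S - 1077\right) = 2 S \left(-1077 + S\right)$)
$E{\left(s \right)} = -1701 - 3204 s$ ($E{\left(s \right)} = - 9 \left(189 - - 356 s\right) = - 9 \left(189 + 356 s\right) = -1701 - 3204 s$)
$\frac{3876464 - 2727870}{c{\left(-1371 \right)} + E{\left(1774 \right)}} = \frac{3876464 - 2727870}{2 \left(-1371\right) \left(-1077 - 1371\right) - 5685597} = \frac{1148594}{2 \left(-1371\right) \left(-2448\right) - 5685597} = \frac{1148594}{6712416 - 5685597} = \frac{1148594}{1026819}$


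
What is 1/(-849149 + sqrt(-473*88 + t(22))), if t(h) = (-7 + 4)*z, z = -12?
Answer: -849149/721054065789 - 2*I*sqrt(10397)/721054065789 ≈ -1.1777e-6 - 2.8282e-10*I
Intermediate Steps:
t(h) = 36 (t(h) = (-7 + 4)*(-12) = -3*(-12) = 36)
1/(-849149 + sqrt(-473*88 + t(22))) = 1/(-849149 + sqrt(-473*88 + 36)) = 1/(-849149 + sqrt(-41624 + 36)) = 1/(-849149 + sqrt(-41588)) = 1/(-849149 + 2*I*sqrt(10397))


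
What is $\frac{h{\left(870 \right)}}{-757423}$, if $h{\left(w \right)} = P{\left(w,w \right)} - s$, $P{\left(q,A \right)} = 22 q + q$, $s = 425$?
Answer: $- \frac{19585}{757423} \approx -0.025857$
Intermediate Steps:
$P{\left(q,A \right)} = 23 q$
$h{\left(w \right)} = -425 + 23 w$ ($h{\left(w \right)} = 23 w - 425 = -425 + 23 w$)
$\frac{h{\left(870 \right)}}{-757423} = \frac{-425 + 23 \cdot 870}{-757423} = \left(-425 + 20010\right) \left(- \frac{1}{757423}\right) = 19585 \left(- \frac{1}{757423}\right) = - \frac{19585}{757423}$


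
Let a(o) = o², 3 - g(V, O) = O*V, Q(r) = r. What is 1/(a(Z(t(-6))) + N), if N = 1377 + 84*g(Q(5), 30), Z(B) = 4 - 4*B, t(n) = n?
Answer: -1/10187 ≈ -9.8164e-5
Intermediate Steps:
g(V, O) = 3 - O*V
N = -10971 (N = 1377 + 84*(3 - 1*30*5) = 1377 + 84*(3 - 150) = 1377 + 84*(-147) = 1377 - 12348 = -10971)
1/(a(Z(t(-6))) + N) = 1/((4 - 4*(-6))² - 10971) = 1/((4 + 24)² - 10971) = 1/(28² - 10971) = 1/(784 - 10971) = 1/(-10187) = -1/10187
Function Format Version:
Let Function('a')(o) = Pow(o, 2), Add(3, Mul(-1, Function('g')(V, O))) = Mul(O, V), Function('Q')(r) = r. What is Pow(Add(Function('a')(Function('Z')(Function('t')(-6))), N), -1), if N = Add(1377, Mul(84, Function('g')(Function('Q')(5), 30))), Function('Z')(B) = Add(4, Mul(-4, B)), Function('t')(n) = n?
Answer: Rational(-1, 10187) ≈ -9.8164e-5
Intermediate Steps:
Function('g')(V, O) = Add(3, Mul(-1, O, V)) (Function('g')(V, O) = Add(3, Mul(-1, Mul(O, V))) = Add(3, Mul(-1, O, V)))
N = -10971 (N = Add(1377, Mul(84, Add(3, Mul(-1, 30, 5)))) = Add(1377, Mul(84, Add(3, -150))) = Add(1377, Mul(84, -147)) = Add(1377, -12348) = -10971)
Pow(Add(Function('a')(Function('Z')(Function('t')(-6))), N), -1) = Pow(Add(Pow(Add(4, Mul(-4, -6)), 2), -10971), -1) = Pow(Add(Pow(Add(4, 24), 2), -10971), -1) = Pow(Add(Pow(28, 2), -10971), -1) = Pow(Add(784, -10971), -1) = Pow(-10187, -1) = Rational(-1, 10187)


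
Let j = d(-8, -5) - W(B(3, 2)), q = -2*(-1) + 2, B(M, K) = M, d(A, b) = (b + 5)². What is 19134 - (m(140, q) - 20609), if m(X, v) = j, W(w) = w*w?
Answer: 39752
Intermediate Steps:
d(A, b) = (5 + b)²
W(w) = w²
q = 4 (q = 2 + 2 = 4)
j = -9 (j = (5 - 5)² - 1*3² = 0² - 1*9 = 0 - 9 = -9)
m(X, v) = -9
19134 - (m(140, q) - 20609) = 19134 - (-9 - 20609) = 19134 - 1*(-20618) = 19134 + 20618 = 39752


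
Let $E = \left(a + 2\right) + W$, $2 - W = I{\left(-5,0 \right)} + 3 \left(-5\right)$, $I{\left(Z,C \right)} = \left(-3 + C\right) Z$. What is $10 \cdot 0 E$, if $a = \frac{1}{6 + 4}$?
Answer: $0$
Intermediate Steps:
$a = \frac{1}{10} \approx 0.1$
$I{\left(Z,C \right)} = Z \left(-3 + C\right)$
$W = 2$ ($W = 2 - \left(- 5 \left(-3 + 0\right) + 3 \left(-5\right)\right) = 2 - \left(\left(-5\right) \left(-3\right) - 15\right) = 2 - \left(15 - 15\right) = 2 - 0 = 2 + 0 = 2$)
$E = \frac{41}{10}$ ($E = \left(\frac{1}{10} + 2\right) + 2 = \frac{21}{10} + 2 = \frac{41}{10} \approx 4.1$)
$10 \cdot 0 E = 10 \cdot 0 \cdot \frac{41}{10} = 0 \cdot \frac{41}{10} = 0$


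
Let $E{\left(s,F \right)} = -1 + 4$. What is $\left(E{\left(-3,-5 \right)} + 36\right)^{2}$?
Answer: $1521$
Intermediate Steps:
$E{\left(s,F \right)} = 3$
$\left(E{\left(-3,-5 \right)} + 36\right)^{2} = \left(3 + 36\right)^{2} = 39^{2} = 1521$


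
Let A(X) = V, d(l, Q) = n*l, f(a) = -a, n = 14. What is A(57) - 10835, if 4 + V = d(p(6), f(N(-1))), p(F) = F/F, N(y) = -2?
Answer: -10825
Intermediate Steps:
p(F) = 1
d(l, Q) = 14*l
V = 10 (V = -4 + 14*1 = -4 + 14 = 10)
A(X) = 10
A(57) - 10835 = 10 - 10835 = -10825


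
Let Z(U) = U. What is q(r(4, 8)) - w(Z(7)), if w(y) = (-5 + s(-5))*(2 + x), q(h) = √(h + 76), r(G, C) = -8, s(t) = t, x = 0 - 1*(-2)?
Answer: 40 + 2*√17 ≈ 48.246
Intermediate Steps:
x = 2 (x = 0 + 2 = 2)
q(h) = √(76 + h)
w(y) = -40 (w(y) = (-5 - 5)*(2 + 2) = -10*4 = -40)
q(r(4, 8)) - w(Z(7)) = √(76 - 8) - 1*(-40) = √68 + 40 = 2*√17 + 40 = 40 + 2*√17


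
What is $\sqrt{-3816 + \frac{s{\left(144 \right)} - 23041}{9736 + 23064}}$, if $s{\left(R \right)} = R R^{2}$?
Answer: $\frac{i \sqrt{10020552274}}{1640} \approx 61.038 i$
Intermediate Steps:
$s{\left(R \right)} = R^{3}$
$\sqrt{-3816 + \frac{s{\left(144 \right)} - 23041}{9736 + 23064}} = \sqrt{-3816 + \frac{144^{3} - 23041}{9736 + 23064}} = \sqrt{-3816 + \frac{2985984 - 23041}{32800}} = \sqrt{-3816 + 2962943 \cdot \frac{1}{32800}} = \sqrt{-3816 + \frac{2962943}{32800}} = \sqrt{- \frac{122201857}{32800}} = \frac{i \sqrt{10020552274}}{1640}$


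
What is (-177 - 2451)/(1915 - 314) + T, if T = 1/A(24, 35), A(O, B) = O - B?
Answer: -30509/17611 ≈ -1.7324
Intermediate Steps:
T = -1/11 (T = 1/(24 - 1*35) = 1/(24 - 35) = 1/(-11) = -1/11 ≈ -0.090909)
(-177 - 2451)/(1915 - 314) + T = (-177 - 2451)/(1915 - 314) - 1/11 = -2628/1601 - 1/11 = -30509/17611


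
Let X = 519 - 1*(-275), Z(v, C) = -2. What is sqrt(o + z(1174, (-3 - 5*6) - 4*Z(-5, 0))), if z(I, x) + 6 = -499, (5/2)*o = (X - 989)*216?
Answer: I*sqrt(17353) ≈ 131.73*I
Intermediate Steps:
X = 794 (X = 519 + 275 = 794)
o = -16848 (o = 2*((794 - 989)*216)/5 = 2*(-195*216)/5 = (2/5)*(-42120) = -16848)
z(I, x) = -505 (z(I, x) = -6 - 499 = -505)
sqrt(o + z(1174, (-3 - 5*6) - 4*Z(-5, 0))) = sqrt(-16848 - 505) = sqrt(-17353) = I*sqrt(17353)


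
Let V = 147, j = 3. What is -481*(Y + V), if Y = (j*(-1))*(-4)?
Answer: -76479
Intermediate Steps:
Y = 12 (Y = (3*(-1))*(-4) = -3*(-4) = 12)
-481*(Y + V) = -481*(12 + 147) = -481*159 = -76479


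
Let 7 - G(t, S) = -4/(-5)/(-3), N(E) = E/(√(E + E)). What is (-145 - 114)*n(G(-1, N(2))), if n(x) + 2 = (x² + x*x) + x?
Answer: -6461273/225 ≈ -28717.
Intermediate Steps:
N(E) = √2*√E/2 (N(E) = E/(√(2*E)) = E/((√2*√E)) = E*(√2/(2*√E)) = √2*√E/2)
G(t, S) = 109/15 (G(t, S) = 7 - (-4/(-5))/(-3) = 7 - (-4*(-⅕))*(-1)/3 = 7 - 4*(-1)/(5*3) = 7 - 1*(-4/15) = 7 + 4/15 = 109/15)
n(x) = -2 + x + 2*x² (n(x) = -2 + ((x² + x*x) + x) = -2 + ((x² + x²) + x) = -2 + (2*x² + x) = -2 + (x + 2*x²) = -2 + x + 2*x²)
(-145 - 114)*n(G(-1, N(2))) = (-145 - 114)*(-2 + 109/15 + 2*(109/15)²) = -259*(-2 + 109/15 + 2*(11881/225)) = -259*(-2 + 109/15 + 23762/225) = -259*24947/225 = -6461273/225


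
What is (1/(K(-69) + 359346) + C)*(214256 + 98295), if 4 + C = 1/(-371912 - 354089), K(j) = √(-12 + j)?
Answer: -39068103162043228480363/31249393610056599 - 312551*I/14347727533 ≈ -1.2502e+6 - 2.1784e-5*I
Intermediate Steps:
C = -2904005/726001 (C = -4 + 1/(-371912 - 354089) = -4 + 1/(-726001) = -4 - 1/726001 = -2904005/726001 ≈ -4.0000)
(1/(K(-69) + 359346) + C)*(214256 + 98295) = (1/(√(-12 - 69) + 359346) - 2904005/726001)*(214256 + 98295) = (1/(√(-81) + 359346) - 2904005/726001)*312551 = (1/(9*I + 359346) - 2904005/726001)*312551 = (1/(359346 + 9*I) - 2904005/726001)*312551 = ((359346 - 9*I)/129129547797 - 2904005/726001)*312551 = (-2904005/726001 + (359346 - 9*I)/129129547797)*312551 = -907649666755/726001 + 312551*(359346 - 9*I)/129129547797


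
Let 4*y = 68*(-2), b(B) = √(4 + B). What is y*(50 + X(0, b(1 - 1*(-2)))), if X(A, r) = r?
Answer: -1700 - 34*√7 ≈ -1790.0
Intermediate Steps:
y = -34 (y = (68*(-2))/4 = (¼)*(-136) = -34)
y*(50 + X(0, b(1 - 1*(-2)))) = -34*(50 + √(4 + (1 - 1*(-2)))) = -34*(50 + √(4 + (1 + 2))) = -34*(50 + √(4 + 3)) = -34*(50 + √7) = -1700 - 34*√7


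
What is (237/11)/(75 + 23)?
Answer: 237/1078 ≈ 0.21985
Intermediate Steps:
(237/11)/(75 + 23) = (237*(1/11))/98 = (237/11)*(1/98) = 237/1078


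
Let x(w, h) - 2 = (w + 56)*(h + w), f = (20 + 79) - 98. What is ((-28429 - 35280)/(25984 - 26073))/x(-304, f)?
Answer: 63709/6687994 ≈ 0.0095259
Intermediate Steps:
f = 1 (f = 99 - 98 = 1)
x(w, h) = 2 + (56 + w)*(h + w) (x(w, h) = 2 + (w + 56)*(h + w) = 2 + (56 + w)*(h + w))
((-28429 - 35280)/(25984 - 26073))/x(-304, f) = ((-28429 - 35280)/(25984 - 26073))/(2 + (-304)**2 + 56*1 + 56*(-304) + 1*(-304)) = (-63709/(-89))/(2 + 92416 + 56 - 17024 - 304) = -63709*(-1/89)/75146 = (63709/89)*(1/75146) = 63709/6687994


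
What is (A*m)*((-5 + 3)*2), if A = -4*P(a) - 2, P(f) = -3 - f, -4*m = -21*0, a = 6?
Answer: 0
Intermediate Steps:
m = 0 (m = -(-21)*0/4 = -¼*0 = 0)
A = 34 (A = -4*(-3 - 1*6) - 2 = -4*(-3 - 6) - 2 = -4*(-9) - 2 = 36 - 2 = 34)
(A*m)*((-5 + 3)*2) = (34*0)*((-5 + 3)*2) = 0*(-2*2) = 0*(-4) = 0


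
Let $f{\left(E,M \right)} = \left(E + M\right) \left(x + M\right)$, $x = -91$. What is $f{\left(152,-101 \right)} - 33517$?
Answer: $-43309$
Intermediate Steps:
$f{\left(E,M \right)} = \left(-91 + M\right) \left(E + M\right)$ ($f{\left(E,M \right)} = \left(E + M\right) \left(-91 + M\right) = \left(-91 + M\right) \left(E + M\right)$)
$f{\left(152,-101 \right)} - 33517 = \left(\left(-101\right)^{2} - 13832 - -9191 + 152 \left(-101\right)\right) - 33517 = \left(10201 - 13832 + 9191 - 15352\right) - 33517 = -9792 - 33517 = -43309$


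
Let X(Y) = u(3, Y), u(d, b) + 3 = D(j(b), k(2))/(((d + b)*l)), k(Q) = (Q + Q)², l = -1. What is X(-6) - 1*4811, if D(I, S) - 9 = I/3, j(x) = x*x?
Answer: -4807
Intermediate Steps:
j(x) = x²
k(Q) = 4*Q² (k(Q) = (2*Q)² = 4*Q²)
D(I, S) = 9 + I/3
u(d, b) = -3 + (9 + b²/3)/(-b - d) (u(d, b) = -3 + (9 + b²/3)/(((d + b)*(-1))) = -3 + (9 + b²/3)/(((b + d)*(-1))) = -3 + (9 + b²/3)/(-b - d))
X(Y) = (-18 - 3*Y - Y²/3)/(3 + Y) (X(Y) = (-9 - 3*Y - 3*3 - Y²/3)/(Y + 3) = (-9 - 3*Y - 9 - Y²/3)/(3 + Y) = (-18 - 3*Y - Y²/3)/(3 + Y))
X(-6) - 1*4811 = (-54 - 1*(-6)² - 9*(-6))/(3*(3 - 6)) - 1*4811 = (⅓)*(-54 - 1*36 + 54)/(-3) - 4811 = (⅓)*(-⅓)*(-54 - 36 + 54) - 4811 = (⅓)*(-⅓)*(-36) - 4811 = 4 - 4811 = -4807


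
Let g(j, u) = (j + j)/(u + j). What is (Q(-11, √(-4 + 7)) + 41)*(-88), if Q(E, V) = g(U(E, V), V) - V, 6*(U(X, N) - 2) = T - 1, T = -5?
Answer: -3520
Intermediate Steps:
U(X, N) = 1 (U(X, N) = 2 + (-5 - 1)/6 = 2 + (⅙)*(-6) = 2 - 1 = 1)
g(j, u) = 2*j/(j + u) (g(j, u) = (2*j)/(j + u) = 2*j/(j + u))
Q(E, V) = -V + 2/(1 + V) (Q(E, V) = 2*1/(1 + V) - V = 2/(1 + V) - V = -V + 2/(1 + V))
(Q(-11, √(-4 + 7)) + 41)*(-88) = ((2 - √(-4 + 7)*(1 + √(-4 + 7)))/(1 + √(-4 + 7)) + 41)*(-88) = ((2 - √3*(1 + √3))/(1 + √3) + 41)*(-88) = (41 + (2 - √3*(1 + √3))/(1 + √3))*(-88) = -3608 - 88*(2 - √3*(1 + √3))/(1 + √3)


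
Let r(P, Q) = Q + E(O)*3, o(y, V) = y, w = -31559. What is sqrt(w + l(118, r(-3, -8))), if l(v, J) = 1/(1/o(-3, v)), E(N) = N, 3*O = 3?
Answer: I*sqrt(31562) ≈ 177.66*I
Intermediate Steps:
O = 1 (O = (1/3)*3 = 1)
r(P, Q) = 3 + Q (r(P, Q) = Q + 1*3 = Q + 3 = 3 + Q)
l(v, J) = -3 (l(v, J) = 1/(1/(-3)) = 1/(-1/3) = -3)
sqrt(w + l(118, r(-3, -8))) = sqrt(-31559 - 3) = sqrt(-31562) = I*sqrt(31562)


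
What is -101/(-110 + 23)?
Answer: 101/87 ≈ 1.1609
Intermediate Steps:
-101/(-110 + 23) = -101/(-87) = -1/87*(-101) = 101/87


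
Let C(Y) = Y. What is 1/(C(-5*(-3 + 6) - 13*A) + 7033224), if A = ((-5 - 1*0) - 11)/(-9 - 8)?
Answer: 17/119564345 ≈ 1.4218e-7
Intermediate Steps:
A = 16/17 (A = ((-5 + 0) - 11)/(-17) = (-5 - 11)*(-1/17) = -16*(-1/17) = 16/17 ≈ 0.94118)
1/(C(-5*(-3 + 6) - 13*A) + 7033224) = 1/((-5*(-3 + 6) - 13*16/17) + 7033224) = 1/((-5*3 - 208/17) + 7033224) = 1/((-15 - 208/17) + 7033224) = 1/(-463/17 + 7033224) = 1/(119564345/17) = 17/119564345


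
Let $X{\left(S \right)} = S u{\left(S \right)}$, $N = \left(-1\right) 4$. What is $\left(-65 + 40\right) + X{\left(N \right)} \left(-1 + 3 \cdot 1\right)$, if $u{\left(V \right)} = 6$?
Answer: $-73$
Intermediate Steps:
$N = -4$
$X{\left(S \right)} = 6 S$ ($X{\left(S \right)} = S 6 = 6 S$)
$\left(-65 + 40\right) + X{\left(N \right)} \left(-1 + 3 \cdot 1\right) = \left(-65 + 40\right) + 6 \left(-4\right) \left(-1 + 3 \cdot 1\right) = -25 - 24 \left(-1 + 3\right) = -25 - 48 = -73$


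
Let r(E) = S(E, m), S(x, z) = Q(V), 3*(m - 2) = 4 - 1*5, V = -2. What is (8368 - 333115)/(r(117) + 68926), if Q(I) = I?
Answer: -324747/68924 ≈ -4.7117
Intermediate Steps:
m = 5/3 (m = 2 + (4 - 1*5)/3 = 2 + (4 - 5)/3 = 2 + (⅓)*(-1) = 2 - ⅓ = 5/3 ≈ 1.6667)
S(x, z) = -2
r(E) = -2
(8368 - 333115)/(r(117) + 68926) = (8368 - 333115)/(-2 + 68926) = -324747/68924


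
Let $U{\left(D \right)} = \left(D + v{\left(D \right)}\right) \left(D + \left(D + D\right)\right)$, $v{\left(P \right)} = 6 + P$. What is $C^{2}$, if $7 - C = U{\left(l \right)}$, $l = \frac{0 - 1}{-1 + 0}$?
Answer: $289$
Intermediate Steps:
$l = 1$ ($l = - \frac{1}{-1} = \left(-1\right) \left(-1\right) = 1$)
$U{\left(D \right)} = 3 D \left(6 + 2 D\right)$ ($U{\left(D \right)} = \left(D + \left(6 + D\right)\right) \left(D + \left(D + D\right)\right) = \left(6 + 2 D\right) \left(D + 2 D\right) = \left(6 + 2 D\right) 3 D = 3 D \left(6 + 2 D\right)$)
$C = -17$ ($C = 7 - 6 \cdot 1 \left(3 + 1\right) = 7 - 6 \cdot 1 \cdot 4 = 7 - 24 = -17$)
$C^{2} = \left(-17\right)^{2} = 289$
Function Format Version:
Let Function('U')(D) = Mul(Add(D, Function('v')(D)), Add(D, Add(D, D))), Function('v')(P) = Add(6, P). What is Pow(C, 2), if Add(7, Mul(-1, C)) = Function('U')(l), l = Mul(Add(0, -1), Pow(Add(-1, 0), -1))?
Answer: 289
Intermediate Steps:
l = 1 (l = Mul(-1, Pow(-1, -1)) = Mul(-1, -1) = 1)
Function('U')(D) = Mul(3, D, Add(6, Mul(2, D))) (Function('U')(D) = Mul(Add(D, Add(6, D)), Add(D, Add(D, D))) = Mul(Add(6, Mul(2, D)), Add(D, Mul(2, D))) = Mul(Add(6, Mul(2, D)), Mul(3, D)) = Mul(3, D, Add(6, Mul(2, D))))
C = -17 (C = Add(7, Mul(-1, Mul(6, 1, Add(3, 1)))) = Add(7, Mul(-1, Mul(6, 1, 4))) = Add(7, Mul(-1, 24)) = Add(7, -24) = -17)
Pow(C, 2) = Pow(-17, 2) = 289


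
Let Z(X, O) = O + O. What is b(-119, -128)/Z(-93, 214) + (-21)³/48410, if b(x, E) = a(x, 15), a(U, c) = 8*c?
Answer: 461373/5179870 ≈ 0.089070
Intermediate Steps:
b(x, E) = 120 (b(x, E) = 8*15 = 120)
Z(X, O) = 2*O
b(-119, -128)/Z(-93, 214) + (-21)³/48410 = 120/((2*214)) + (-21)³/48410 = 120/428 - 9261*1/48410 = 120*(1/428) - 9261/48410 = 30/107 - 9261/48410 = 461373/5179870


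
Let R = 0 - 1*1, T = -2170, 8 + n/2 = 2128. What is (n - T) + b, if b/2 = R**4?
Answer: 6412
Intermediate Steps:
n = 4240 (n = -16 + 2*2128 = -16 + 4256 = 4240)
R = -1 (R = 0 - 1 = -1)
b = 2 (b = 2*(-1)**4 = 2*1 = 2)
(n - T) + b = (4240 - 1*(-2170)) + 2 = (4240 + 2170) + 2 = 6410 + 2 = 6412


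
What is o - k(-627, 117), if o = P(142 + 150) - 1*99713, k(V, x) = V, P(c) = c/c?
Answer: -99085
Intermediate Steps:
P(c) = 1
o = -99712 (o = 1 - 1*99713 = 1 - 99713 = -99712)
o - k(-627, 117) = -99712 - 1*(-627) = -99712 + 627 = -99085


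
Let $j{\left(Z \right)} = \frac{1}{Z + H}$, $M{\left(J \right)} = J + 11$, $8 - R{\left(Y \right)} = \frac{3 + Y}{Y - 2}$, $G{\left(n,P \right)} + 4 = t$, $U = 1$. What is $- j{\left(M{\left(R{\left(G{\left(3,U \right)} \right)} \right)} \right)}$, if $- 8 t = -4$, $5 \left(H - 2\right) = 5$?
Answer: $- \frac{11}{241} \approx -0.045643$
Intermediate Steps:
$H = 3$ ($H = 2 + \frac{1}{5} \cdot 5 = 2 + 1 = 3$)
$t = \frac{1}{2}$ ($t = \left(- \frac{1}{8}\right) \left(-4\right) = \frac{1}{2} \approx 0.5$)
$G{\left(n,P \right)} = - \frac{7}{2}$ ($G{\left(n,P \right)} = -4 + \frac{1}{2} = - \frac{7}{2}$)
$R{\left(Y \right)} = 8 - \frac{3 + Y}{-2 + Y}$ ($R{\left(Y \right)} = 8 - \frac{3 + Y}{Y - 2} = 8 - \frac{3 + Y}{-2 + Y}$)
$M{\left(J \right)} = 11 + J$
$j{\left(Z \right)} = \frac{1}{3 + Z}$ ($j{\left(Z \right)} = \frac{1}{Z + 3} = \frac{1}{3 + Z}$)
$- j{\left(M{\left(R{\left(G{\left(3,U \right)} \right)} \right)} \right)} = - \frac{1}{3 + \left(11 + \frac{-19 + 7 \left(- \frac{7}{2}\right)}{-2 - \frac{7}{2}}\right)} = - \frac{1}{3 + \left(11 + \frac{-19 - \frac{49}{2}}{- \frac{11}{2}}\right)} = - \frac{1}{3 + \left(11 - - \frac{87}{11}\right)} = - \frac{1}{3 + \left(11 + \frac{87}{11}\right)} = - \frac{1}{3 + \frac{208}{11}} = - \frac{1}{\frac{241}{11}} = \left(-1\right) \frac{11}{241} = - \frac{11}{241}$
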